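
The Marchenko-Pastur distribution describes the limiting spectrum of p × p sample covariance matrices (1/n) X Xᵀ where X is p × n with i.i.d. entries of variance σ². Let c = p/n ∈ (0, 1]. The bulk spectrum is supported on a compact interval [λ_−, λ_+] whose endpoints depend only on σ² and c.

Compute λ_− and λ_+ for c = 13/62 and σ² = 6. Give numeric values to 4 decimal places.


c = 13/62 = 0.209677; √c = 0.457905.
λ_− = σ² (1 − √c)² = 6 · (1 − 0.457905)² = 6 · (0.542095)² = 1.763199.
λ_+ = σ² (1 + √c)² = 6 · (1 + 0.457905)² = 6 · (1.457905)² = 12.752930.

Rounded to 4 decimal places: λ_− ≈ 1.7632, λ_+ ≈ 12.7529.


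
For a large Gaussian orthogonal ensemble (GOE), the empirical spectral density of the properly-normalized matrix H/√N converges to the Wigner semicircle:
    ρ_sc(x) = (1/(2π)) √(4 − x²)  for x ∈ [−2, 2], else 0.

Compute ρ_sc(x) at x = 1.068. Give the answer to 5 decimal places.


ρ_sc(x) = (1/(2π)) √(4 − x²). With x = 1.068:
  4 − x² = 4 − (1.068)² = 4 − 1.140624 = 2.859376.
  √(4 − x²) = 1.690969.
  1/(2π) = 0.159155.
  ρ_sc(1.068) = 0.159155 · 1.690969 = 0.269126.

Rounded to 5 decimal places: ρ_sc(1.068) ≈ 0.26913.


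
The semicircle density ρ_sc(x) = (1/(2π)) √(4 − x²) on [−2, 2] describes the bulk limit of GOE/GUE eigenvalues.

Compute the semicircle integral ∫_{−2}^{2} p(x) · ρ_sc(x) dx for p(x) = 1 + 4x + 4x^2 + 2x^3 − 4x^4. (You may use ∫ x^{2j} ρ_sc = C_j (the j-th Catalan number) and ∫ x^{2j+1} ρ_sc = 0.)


Write p(x) = Σ a_i x^i, split into monomials and integrate each against ρ_sc separately.
Using ∫ x^{2j} ρ_sc = C_j = (1/(j+1)) C(2j, j) (Catalan numbers) and ∫ x^{2j+1} ρ_sc = 0 (odd monomials vanish by symmetry):
  i = 0 (even): a_0 · C_{0} = 1 · 1 = 1
  i = 1 (odd): ∫ x^1 ρ_sc = 0 (vanishes)
  i = 2 (even): a_2 · C_{1} = 4 · 1 = 4
  i = 3 (odd): ∫ x^3 ρ_sc = 0 (vanishes)
  i = 4 (even): a_4 · C_{2} = -4 · 2 = -8

Summing the contributions: ∫_{−2}^{2} p(x) ρ_sc(x) dx = 1 + 4 + (-8) = -3.


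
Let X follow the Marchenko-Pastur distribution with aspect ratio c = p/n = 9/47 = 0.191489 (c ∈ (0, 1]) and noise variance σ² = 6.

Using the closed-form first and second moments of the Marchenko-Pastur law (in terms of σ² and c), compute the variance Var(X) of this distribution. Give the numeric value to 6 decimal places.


Recall the MP moments m_1 = E[X] = σ² and m_2 = E[X²] = σ⁴ (1 + c).
m_1 = E[X] = σ² = 6, so m_1² = 36.
m_2 = E[X²] = σ⁴ (1 + c) = 36 · (1 + 0.191489) = 36 · 1.191489 = 42.893617.
(Note m_2 − m_1² simplifies to c · σ⁴ = 0.191489 · 36.)

Var(X) = m_2 − m_1² = 42.893617 − 36 = 6.893617.


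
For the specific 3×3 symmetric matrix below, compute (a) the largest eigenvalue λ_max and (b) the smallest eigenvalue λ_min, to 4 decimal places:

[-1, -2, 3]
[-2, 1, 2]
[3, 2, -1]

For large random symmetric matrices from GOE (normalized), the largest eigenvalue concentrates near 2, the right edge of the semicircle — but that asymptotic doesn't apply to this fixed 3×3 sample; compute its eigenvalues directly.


Since M is real symmetric, all three eigenvalues are real; they are the roots of det(λI − M) = λ³ − (tr M) λ² + s λ − det M, where s is the sum of the principal 2×2 minors.
tr M = -1 + 1 + (-1) = -1.
s = ((-1)·1 − (-2)²) + ((-1)·(-1) − 3²) + (1·(-1) − 2²) = -5 + (-8) + (-5) = -18.
det M (expand along row 1) = (-1)·(-5) − (-2)·(-4) + 3·(-7) = -24.
Characteristic polynomial: λ³ + λ² − 18λ + 24 = 0.
Substitute λ = y + (tr M)/3 = y − 0.333333 to remove the quadratic term: y³ + p·y + q = 0 with p = s − (tr M)²/3 = -18.333333 and q = −2(tr M)³/27 + (tr M)·s/3 − det M = 30.074074.
Three real roots ⇒ use the trigonometric (Viète) form: r = 2√(−p/3) = 4.944132, φ = arccos(3q/(p·r)) = arccos(-0.995364) = 3.045266 rad.
y_k = r·cos(φ/3 − 2πk/3) for k = 0, 1, 2 gives y = 2.608251, 2.333333, -4.941584.
λ_k = y_k − 0.333333 gives λ = 2.2749, 2.0000, -5.2749 (check: the sum is -1.0000 = tr M).

Hence λ_max = 2.2749 and λ_min = -5.2749.


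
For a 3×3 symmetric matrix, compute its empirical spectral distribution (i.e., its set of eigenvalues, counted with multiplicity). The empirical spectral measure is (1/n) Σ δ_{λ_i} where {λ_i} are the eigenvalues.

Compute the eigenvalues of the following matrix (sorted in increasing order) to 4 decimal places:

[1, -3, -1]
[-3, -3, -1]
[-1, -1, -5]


Since M is real symmetric, all three eigenvalues are real; they are the roots of det(λI − M) = λ³ − (tr M) λ² + s λ − det M, where s is the sum of the principal 2×2 minors.
tr M = 1 + (-3) + (-5) = -7.
s = (1·(-3) − (-3)²) + (1·(-5) − (-1)²) + ((-3)·(-5) − (-1)²) = -12 + (-6) + 14 = -4.
det M (expand along row 1) = 1·14 − (-3)·14 + (-1)·0 = 56.
Characteristic polynomial: λ³ + 7λ² − 4λ − 56 = 0.
Substitute λ = y + (tr M)/3 = y − 2.333333 to remove the quadratic term: y³ + p·y + q = 0 with p = s − (tr M)²/3 = -20.333333 and q = −2(tr M)³/27 + (tr M)·s/3 − det M = -21.259259.
Three real roots ⇒ use the trigonometric (Viète) form: r = 2√(−p/3) = 5.206833, φ = arccos(3q/(p·r)) = arccos(0.602403) = 0.924288 rad.
y_k = r·cos(φ/3 − 2πk/3) for k = 0, 1, 2 gives y = 4.961657, -1.113422, -3.848235.
λ_k = y_k − 2.333333 gives λ = 2.6283, -3.4468, -6.1816 (check: the sum is -7.0000 = tr M).

Eigenvalues sorted in increasing order: [-6.1816, -3.4468, 2.6283].


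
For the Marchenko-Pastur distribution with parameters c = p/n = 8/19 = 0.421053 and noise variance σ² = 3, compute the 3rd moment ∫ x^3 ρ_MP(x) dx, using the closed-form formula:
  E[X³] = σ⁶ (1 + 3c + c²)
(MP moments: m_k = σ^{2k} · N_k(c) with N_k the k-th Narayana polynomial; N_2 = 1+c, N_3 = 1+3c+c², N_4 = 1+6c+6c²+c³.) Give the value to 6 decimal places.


E[X³] = σ⁶ (1 + 3c + c²) (third MP moment). With σ² = 3 (so σ⁶ = 27) and c = 8/19 = 0.421053: E[X³] = 27 · (1 + 3·0.421053 + (0.421053)²) = 27 · 2.440443.

So E[X^3] = 65.891967.


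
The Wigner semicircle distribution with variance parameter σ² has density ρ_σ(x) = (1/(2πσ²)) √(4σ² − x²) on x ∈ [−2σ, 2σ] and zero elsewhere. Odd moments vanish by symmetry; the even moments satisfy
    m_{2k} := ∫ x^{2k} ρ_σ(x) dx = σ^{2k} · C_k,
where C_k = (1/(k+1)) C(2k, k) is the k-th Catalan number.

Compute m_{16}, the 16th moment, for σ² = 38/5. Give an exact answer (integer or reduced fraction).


By the scaled semicircle moment identity, m_{2k} = σ^{2k} · C_k with k = 8.
C_8 = (1/(k+1)) · C(2k, k) = (1/9) · C(16, 8) = (1/9) · 12870 = 1430.
σ^{2k} = (σ²)^k = (38/5)^8 = 4347792138496/390625.

Therefore m_{16} = σ^{16} · C_8 = (4347792138496/390625) · 1430 = 1243468551609856/78125.


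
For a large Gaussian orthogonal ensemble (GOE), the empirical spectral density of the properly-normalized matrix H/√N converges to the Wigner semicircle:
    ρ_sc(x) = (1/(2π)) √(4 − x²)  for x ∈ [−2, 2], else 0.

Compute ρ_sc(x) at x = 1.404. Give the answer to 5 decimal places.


ρ_sc(x) = (1/(2π)) √(4 − x²). With x = 1.404:
  4 − x² = 4 − (1.404)² = 4 − 1.971216 = 2.028784.
  √(4 − x²) = 1.424354.
  1/(2π) = 0.159155.
  ρ_sc(1.404) = 0.159155 · 1.424354 = 0.226693.

Rounded to 5 decimal places: ρ_sc(1.404) ≈ 0.22669.


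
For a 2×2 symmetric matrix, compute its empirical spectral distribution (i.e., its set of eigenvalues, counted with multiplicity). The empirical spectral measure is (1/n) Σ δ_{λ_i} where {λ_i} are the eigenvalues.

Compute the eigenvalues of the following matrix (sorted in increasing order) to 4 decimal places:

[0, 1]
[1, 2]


Since M is real symmetric, both eigenvalues are real; they are the roots of det(λI − M) = λ² − (tr M) λ + det M.
tr M = 0 + 2 = 2.
det M = 0·2 − 1² = 0 − 1 = -1.
Characteristic polynomial: λ² − 2λ − 1 = 0.
Discriminant Δ = (tr M)² − 4·det M = 4 − (-4) = 8; √Δ = 2.828427.
λ = (tr M ± √Δ)/2 = (2 ± 2.828427)/2, giving (tr M − √Δ)/2 = -0.4142 and (tr M + √Δ)/2 = 2.4142.

Eigenvalues sorted in increasing order: [-0.4142, 2.4142].


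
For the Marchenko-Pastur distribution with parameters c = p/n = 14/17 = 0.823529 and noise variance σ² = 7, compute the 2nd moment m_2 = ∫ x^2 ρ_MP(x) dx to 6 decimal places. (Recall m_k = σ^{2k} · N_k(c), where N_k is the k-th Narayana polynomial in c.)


E[X²] = σ⁴ (1 + c) (second MP moment). With σ² = 7 (so σ⁴ = 49) and c = 14/17 = 0.823529: E[X²] = 49 · (1 + 0.823529) = 49 · 1.823529.

So E[X^2] = 89.352941.


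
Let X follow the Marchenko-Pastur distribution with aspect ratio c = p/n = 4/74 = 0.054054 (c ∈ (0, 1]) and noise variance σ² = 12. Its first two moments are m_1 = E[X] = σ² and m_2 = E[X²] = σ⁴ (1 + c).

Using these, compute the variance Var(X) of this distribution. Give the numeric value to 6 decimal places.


m_1 = E[X] = σ² = 12, so m_1² = 144.
m_2 = E[X²] = σ⁴ (1 + c) = 144 · (1 + 0.054054) = 144 · 1.054054 = 151.783784.
(Note m_2 − m_1² simplifies to c · σ⁴ = 0.054054 · 144.)

Var(X) = m_2 − m_1² = 151.783784 − 144 = 7.783784.


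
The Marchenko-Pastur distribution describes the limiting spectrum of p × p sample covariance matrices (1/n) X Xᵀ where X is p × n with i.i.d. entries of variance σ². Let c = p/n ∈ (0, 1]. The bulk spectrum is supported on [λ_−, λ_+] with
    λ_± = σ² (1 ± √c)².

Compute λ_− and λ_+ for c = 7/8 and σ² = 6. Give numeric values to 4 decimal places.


c = 7/8 = 0.875000; √c = 0.935414.
λ_− = σ² (1 − √c)² = 6 · (1 − 0.935414)² = 6 · (0.064586)² = 0.025028.
λ_+ = σ² (1 + √c)² = 6 · (1 + 0.935414)² = 6 · (1.935414)² = 22.474972.

Rounded to 4 decimal places: λ_− ≈ 0.0250, λ_+ ≈ 22.4750.


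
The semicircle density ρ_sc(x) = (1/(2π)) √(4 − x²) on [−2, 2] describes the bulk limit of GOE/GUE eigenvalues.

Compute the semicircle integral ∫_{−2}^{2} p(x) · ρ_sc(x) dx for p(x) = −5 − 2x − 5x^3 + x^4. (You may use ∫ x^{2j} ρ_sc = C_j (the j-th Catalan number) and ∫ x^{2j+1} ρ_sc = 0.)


Write p(x) = Σ a_i x^i, split into monomials and integrate each against ρ_sc separately.
Using ∫ x^{2j} ρ_sc = C_j = (1/(j+1)) C(2j, j) (Catalan numbers) and ∫ x^{2j+1} ρ_sc = 0 (odd monomials vanish by symmetry):
  i = 0 (even): a_0 · C_{0} = -5 · 1 = -5
  i = 1 (odd): ∫ x^1 ρ_sc = 0 (vanishes)
  i = 3 (odd): ∫ x^3 ρ_sc = 0 (vanishes)
  i = 4 (even): a_4 · C_{2} = 1 · 2 = 2

Summing the contributions: ∫_{−2}^{2} p(x) ρ_sc(x) dx = (-5) + 2 = -3.


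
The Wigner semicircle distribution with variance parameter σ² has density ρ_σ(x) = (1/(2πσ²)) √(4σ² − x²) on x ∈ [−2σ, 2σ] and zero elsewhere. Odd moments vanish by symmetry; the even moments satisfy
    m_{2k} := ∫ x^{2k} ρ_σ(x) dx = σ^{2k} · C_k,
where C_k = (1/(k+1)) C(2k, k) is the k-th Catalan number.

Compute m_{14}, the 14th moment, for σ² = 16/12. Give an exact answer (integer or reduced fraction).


By the scaled semicircle moment identity, m_{2k} = σ^{2k} · C_k with k = 7.
C_7 = (1/(k+1)) · C(2k, k) = (1/8) · C(14, 7) = (1/8) · 3432 = 429.
σ^{2k} = (σ²)^k = (16/12)^7 = 16384/2187.

Therefore m_{14} = σ^{14} · C_7 = (16384/2187) · 429 = 2342912/729.


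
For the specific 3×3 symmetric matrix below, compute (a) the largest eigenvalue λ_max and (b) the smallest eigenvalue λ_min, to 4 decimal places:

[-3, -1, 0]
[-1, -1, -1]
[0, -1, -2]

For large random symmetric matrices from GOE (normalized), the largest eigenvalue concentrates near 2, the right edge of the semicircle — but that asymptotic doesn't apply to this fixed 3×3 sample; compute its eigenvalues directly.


Since M is real symmetric, all three eigenvalues are real; they are the roots of det(λI − M) = λ³ − (tr M) λ² + s λ − det M, where s is the sum of the principal 2×2 minors.
tr M = -3 + (-1) + (-2) = -6.
s = ((-3)·(-1) − (-1)²) + ((-3)·(-2) − 0²) + ((-1)·(-2) − (-1)²) = 2 + 6 + 1 = 9.
det M (expand along row 1) = (-3)·1 − (-1)·2 + 0·1 = -1.
Characteristic polynomial: λ³ + 6λ² + 9λ + 1 = 0.
Substitute λ = y + (tr M)/3 = y − 2.000000 to remove the quadratic term: y³ + p·y + q = 0 with p = s − (tr M)²/3 = -3.000000 and q = −2(tr M)³/27 + (tr M)·s/3 − det M = -1.000000.
Three real roots ⇒ use the trigonometric (Viète) form: r = 2√(−p/3) = 2.000000, φ = arccos(3q/(p·r)) = arccos(0.500000) = 1.047198 rad.
y_k = r·cos(φ/3 − 2πk/3) for k = 0, 1, 2 gives y = 1.879385, -0.347296, -1.532089.
λ_k = y_k − 2.000000 gives λ = -0.1206, -2.3473, -3.5321 (check: the sum is -6.0000 = tr M).

Hence λ_max = -0.1206 and λ_min = -3.5321.


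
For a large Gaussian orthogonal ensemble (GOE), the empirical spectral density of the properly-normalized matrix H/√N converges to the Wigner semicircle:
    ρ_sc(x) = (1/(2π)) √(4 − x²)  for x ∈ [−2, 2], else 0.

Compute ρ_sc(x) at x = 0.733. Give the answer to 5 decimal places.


ρ_sc(x) = (1/(2π)) √(4 − x²). With x = 0.733:
  4 − x² = 4 − (0.733)² = 4 − 0.537289 = 3.462711.
  √(4 − x²) = 1.860836.
  1/(2π) = 0.159155.
  ρ_sc(0.733) = 0.159155 · 1.860836 = 0.296161.

Rounded to 5 decimal places: ρ_sc(0.733) ≈ 0.29616.


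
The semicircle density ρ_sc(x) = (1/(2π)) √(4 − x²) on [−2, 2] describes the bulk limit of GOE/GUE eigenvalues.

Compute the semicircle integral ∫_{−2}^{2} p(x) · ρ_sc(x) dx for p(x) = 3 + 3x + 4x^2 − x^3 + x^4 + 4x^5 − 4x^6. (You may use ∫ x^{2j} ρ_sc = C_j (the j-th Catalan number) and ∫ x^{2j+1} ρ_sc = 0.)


Write p(x) = Σ a_i x^i, split into monomials and integrate each against ρ_sc separately.
Using ∫ x^{2j} ρ_sc = C_j = (1/(j+1)) C(2j, j) (Catalan numbers) and ∫ x^{2j+1} ρ_sc = 0 (odd monomials vanish by symmetry):
  i = 0 (even): a_0 · C_{0} = 3 · 1 = 3
  i = 1 (odd): ∫ x^1 ρ_sc = 0 (vanishes)
  i = 2 (even): a_2 · C_{1} = 4 · 1 = 4
  i = 3 (odd): ∫ x^3 ρ_sc = 0 (vanishes)
  i = 4 (even): a_4 · C_{2} = 1 · 2 = 2
  i = 5 (odd): ∫ x^5 ρ_sc = 0 (vanishes)
  i = 6 (even): a_6 · C_{3} = -4 · 5 = -20

Summing the contributions: ∫_{−2}^{2} p(x) ρ_sc(x) dx = 3 + 4 + 2 + (-20) = -11.


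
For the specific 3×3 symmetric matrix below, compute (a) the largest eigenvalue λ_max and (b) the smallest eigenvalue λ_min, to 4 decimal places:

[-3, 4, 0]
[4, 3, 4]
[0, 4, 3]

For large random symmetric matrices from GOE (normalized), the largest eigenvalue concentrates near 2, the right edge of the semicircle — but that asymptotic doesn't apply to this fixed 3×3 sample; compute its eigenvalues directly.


Since M is real symmetric, all three eigenvalues are real; they are the roots of det(λI − M) = λ³ − (tr M) λ² + s λ − det M, where s is the sum of the principal 2×2 minors.
tr M = -3 + 3 + 3 = 3.
s = ((-3)·3 − 4²) + ((-3)·3 − 0²) + (3·3 − 4²) = -25 + (-9) + (-7) = -41.
det M (expand along row 1) = (-3)·(-7) − 4·12 + 0·16 = -27.
Characteristic polynomial: λ³ − 3λ² − 41λ + 27 = 0.
Substitute λ = y + (tr M)/3 = y + 1.000000 to remove the quadratic term: y³ + p·y + q = 0 with p = s − (tr M)²/3 = -44.000000 and q = −2(tr M)³/27 + (tr M)·s/3 − det M = -16.000000.
Three real roots ⇒ use the trigonometric (Viète) form: r = 2√(−p/3) = 7.659417, φ = arccos(3q/(p·r)) = arccos(0.142427) = 1.427883 rad.
y_k = r·cos(φ/3 − 2πk/3) for k = 0, 1, 2 gives y = 6.808094, -0.364739, -6.443355.
λ_k = y_k + 1.000000 gives λ = 7.8081, 0.6353, -5.4434 (check: the sum is 3.0000 = tr M).

Hence λ_max = 7.8081 and λ_min = -5.4434.


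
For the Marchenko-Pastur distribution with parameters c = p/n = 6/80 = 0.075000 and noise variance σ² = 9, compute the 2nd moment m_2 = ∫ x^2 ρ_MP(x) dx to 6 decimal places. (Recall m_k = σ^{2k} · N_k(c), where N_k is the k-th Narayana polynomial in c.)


E[X²] = σ⁴ (1 + c) (second MP moment). With σ² = 9 (so σ⁴ = 81) and c = 6/80 = 0.075000: E[X²] = 81 · (1 + 0.075000) = 81 · 1.075000.

So E[X^2] = 87.075000.


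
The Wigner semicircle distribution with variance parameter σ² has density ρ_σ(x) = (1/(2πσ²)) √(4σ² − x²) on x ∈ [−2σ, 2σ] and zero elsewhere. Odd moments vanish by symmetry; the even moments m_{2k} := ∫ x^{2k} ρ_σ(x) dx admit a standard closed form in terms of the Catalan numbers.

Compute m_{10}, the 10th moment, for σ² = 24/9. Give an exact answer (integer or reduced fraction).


By the scaled semicircle moment identity, m_{2k} = σ^{2k} · C_k with k = 5.
C_5 = (1/(k+1)) · C(2k, k) = (1/6) · C(10, 5) = (1/6) · 252 = 42.
σ^{2k} = (σ²)^k = (24/9)^5 = 32768/243.

Therefore m_{10} = σ^{10} · C_5 = (32768/243) · 42 = 458752/81.


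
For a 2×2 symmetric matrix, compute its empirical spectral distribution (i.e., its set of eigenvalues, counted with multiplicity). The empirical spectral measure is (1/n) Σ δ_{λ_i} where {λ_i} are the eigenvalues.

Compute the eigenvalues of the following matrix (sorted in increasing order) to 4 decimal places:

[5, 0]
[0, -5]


Since M is real symmetric, both eigenvalues are real; they are the roots of det(λI − M) = λ² − (tr M) λ + det M.
tr M = 5 + (-5) = 0.
det M = 5·(-5) − 0² = -25 − 0 = -25.
Characteristic polynomial: λ² − 25 = 0.
Discriminant Δ = (tr M)² − 4·det M = 0 − (-100) = 100; √Δ = 10.000000.
λ = (tr M ± √Δ)/2 = (0 ± 10.000000)/2, giving (tr M − √Δ)/2 = -5.0000 and (tr M + √Δ)/2 = 5.0000.

Eigenvalues sorted in increasing order: [-5.0000, 5.0000].


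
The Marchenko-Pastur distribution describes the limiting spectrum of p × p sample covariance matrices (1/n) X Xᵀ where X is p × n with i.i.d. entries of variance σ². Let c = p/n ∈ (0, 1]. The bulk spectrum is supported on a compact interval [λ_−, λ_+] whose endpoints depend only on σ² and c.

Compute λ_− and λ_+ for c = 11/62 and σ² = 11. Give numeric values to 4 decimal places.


c = 11/62 = 0.177419; √c = 0.421212.
λ_− = σ² (1 − √c)² = 11 · (1 − 0.421212)² = 11 · (0.578788)² = 3.684954.
λ_+ = σ² (1 + √c)² = 11 · (1 + 0.421212)² = 11 · (1.421212)² = 22.218272.

Rounded to 4 decimal places: λ_− ≈ 3.6850, λ_+ ≈ 22.2183.


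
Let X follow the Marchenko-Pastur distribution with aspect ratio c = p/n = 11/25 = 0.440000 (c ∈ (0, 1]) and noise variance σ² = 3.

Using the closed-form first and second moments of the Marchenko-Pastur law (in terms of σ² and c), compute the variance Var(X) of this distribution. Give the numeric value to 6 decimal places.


Recall the MP moments m_1 = E[X] = σ² and m_2 = E[X²] = σ⁴ (1 + c).
m_1 = E[X] = σ² = 3, so m_1² = 9.
m_2 = E[X²] = σ⁴ (1 + c) = 9 · (1 + 0.440000) = 9 · 1.440000 = 12.960000.
(Note m_2 − m_1² simplifies to c · σ⁴ = 0.440000 · 9.)

Var(X) = m_2 − m_1² = 12.960000 − 9 = 3.960000.


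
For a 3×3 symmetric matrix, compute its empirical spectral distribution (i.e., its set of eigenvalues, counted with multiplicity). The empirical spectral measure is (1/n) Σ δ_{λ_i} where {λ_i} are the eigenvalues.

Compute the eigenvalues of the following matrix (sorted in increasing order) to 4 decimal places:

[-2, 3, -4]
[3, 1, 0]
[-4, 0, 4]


Since M is real symmetric, all three eigenvalues are real; they are the roots of det(λI − M) = λ³ − (tr M) λ² + s λ − det M, where s is the sum of the principal 2×2 minors.
tr M = -2 + 1 + 4 = 3.
s = ((-2)·1 − 3²) + ((-2)·4 − (-4)²) + (1·4 − 0²) = -11 + (-24) + 4 = -31.
det M (expand along row 1) = (-2)·4 − 3·12 + (-4)·4 = -60.
Characteristic polynomial: λ³ − 3λ² − 31λ + 60 = 0.
Substitute λ = y + (tr M)/3 = y + 1.000000 to remove the quadratic term: y³ + p·y + q = 0 with p = s − (tr M)²/3 = -34.000000 and q = −2(tr M)³/27 + (tr M)·s/3 − det M = 27.000000.
Three real roots ⇒ use the trigonometric (Viète) form: r = 2√(−p/3) = 6.733003, φ = arccos(3q/(p·r)) = arccos(-0.353832) = 1.932461 rad.
y_k = r·cos(φ/3 − 2πk/3) for k = 0, 1, 2 gives y = 5.383765, 0.809733, -6.193497.
λ_k = y_k + 1.000000 gives λ = 6.3838, 1.8097, -5.1935 (check: the sum is 3.0000 = tr M).

Eigenvalues sorted in increasing order: [-5.1935, 1.8097, 6.3838].


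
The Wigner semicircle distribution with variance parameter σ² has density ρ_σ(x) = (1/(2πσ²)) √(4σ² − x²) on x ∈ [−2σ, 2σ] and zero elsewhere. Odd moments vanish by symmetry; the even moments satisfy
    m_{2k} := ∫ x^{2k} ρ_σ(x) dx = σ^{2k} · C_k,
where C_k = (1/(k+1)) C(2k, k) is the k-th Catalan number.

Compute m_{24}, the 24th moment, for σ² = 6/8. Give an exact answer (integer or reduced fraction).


By the scaled semicircle moment identity, m_{2k} = σ^{2k} · C_k with k = 12.
C_12 = (1/(k+1)) · C(2k, k) = (1/13) · C(24, 12) = (1/13) · 2704156 = 208012.
σ^{2k} = (σ²)^k = (6/8)^12 = 531441/16777216.

Therefore m_{24} = σ^{24} · C_12 = (531441/16777216) · 208012 = 27636526323/4194304.


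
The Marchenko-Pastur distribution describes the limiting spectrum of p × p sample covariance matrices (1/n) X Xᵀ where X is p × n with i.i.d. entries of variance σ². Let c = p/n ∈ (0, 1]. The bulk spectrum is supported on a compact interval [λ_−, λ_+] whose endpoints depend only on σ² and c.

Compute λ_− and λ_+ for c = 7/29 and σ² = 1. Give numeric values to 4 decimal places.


c = 7/29 = 0.241379; √c = 0.491304.
λ_− = σ² (1 − √c)² = 1 · (1 − 0.491304)² = 1 · (0.508696)² = 0.258772.
λ_+ = σ² (1 + √c)² = 1 · (1 + 0.491304)² = 1 · (1.491304)² = 2.223987.

Rounded to 4 decimal places: λ_− ≈ 0.2588, λ_+ ≈ 2.2240.


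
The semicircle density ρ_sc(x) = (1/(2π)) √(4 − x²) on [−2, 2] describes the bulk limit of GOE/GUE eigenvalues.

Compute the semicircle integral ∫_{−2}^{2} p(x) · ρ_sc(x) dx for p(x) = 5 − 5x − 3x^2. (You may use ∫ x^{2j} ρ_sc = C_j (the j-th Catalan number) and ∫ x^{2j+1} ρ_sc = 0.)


Write p(x) = Σ a_i x^i, split into monomials and integrate each against ρ_sc separately.
Using ∫ x^{2j} ρ_sc = C_j = (1/(j+1)) C(2j, j) (Catalan numbers) and ∫ x^{2j+1} ρ_sc = 0 (odd monomials vanish by symmetry):
  i = 0 (even): a_0 · C_{0} = 5 · 1 = 5
  i = 1 (odd): ∫ x^1 ρ_sc = 0 (vanishes)
  i = 2 (even): a_2 · C_{1} = -3 · 1 = -3

Summing the contributions: ∫_{−2}^{2} p(x) ρ_sc(x) dx = 5 + (-3) = 2.


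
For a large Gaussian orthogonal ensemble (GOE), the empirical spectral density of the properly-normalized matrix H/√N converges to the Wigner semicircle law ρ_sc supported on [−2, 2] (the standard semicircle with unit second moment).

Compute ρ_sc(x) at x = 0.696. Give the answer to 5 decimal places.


ρ_sc(x) = (1/(2π)) √(4 − x²). With x = 0.696:
  4 − x² = 4 − (0.696)² = 4 − 0.484416 = 3.515584.
  √(4 − x²) = 1.874989.
  1/(2π) = 0.159155.
  ρ_sc(0.696) = 0.159155 · 1.874989 = 0.298414.

Rounded to 5 decimal places: ρ_sc(0.696) ≈ 0.29841.


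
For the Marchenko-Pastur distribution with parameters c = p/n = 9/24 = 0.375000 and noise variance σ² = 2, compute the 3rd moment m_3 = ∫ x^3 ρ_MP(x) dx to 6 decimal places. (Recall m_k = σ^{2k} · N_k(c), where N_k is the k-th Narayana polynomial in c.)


E[X³] = σ⁶ (1 + 3c + c²) (third MP moment). With σ² = 2 (so σ⁶ = 8) and c = 9/24 = 0.375000: E[X³] = 8 · (1 + 3·0.375000 + (0.375000)²) = 8 · 2.265625.

So E[X^3] = 18.125000.


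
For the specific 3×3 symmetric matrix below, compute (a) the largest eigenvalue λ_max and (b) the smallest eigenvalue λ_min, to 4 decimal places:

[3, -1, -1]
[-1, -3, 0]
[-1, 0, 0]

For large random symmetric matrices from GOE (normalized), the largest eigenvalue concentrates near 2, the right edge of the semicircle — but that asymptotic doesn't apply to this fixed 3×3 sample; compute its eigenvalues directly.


Since M is real symmetric, all three eigenvalues are real; they are the roots of det(λI − M) = λ³ − (tr M) λ² + s λ − det M, where s is the sum of the principal 2×2 minors.
tr M = 3 + (-3) + 0 = 0.
s = (3·(-3) − (-1)²) + (3·0 − (-1)²) + ((-3)·0 − 0²) = -10 + (-1) + 0 = -11.
det M (expand along row 1) = 3·0 − (-1)·0 + (-1)·(-3) = 3.
Characteristic polynomial: λ³ − 11λ − 3 = 0.
Substitute λ = y + (tr M)/3 = y + 0.000000 to remove the quadratic term: y³ + p·y + q = 0 with p = s − (tr M)²/3 = -11.000000 and q = −2(tr M)³/27 + (tr M)·s/3 − det M = -3.000000.
Three real roots ⇒ use the trigonometric (Viète) form: r = 2√(−p/3) = 3.829708, φ = arccos(3q/(p·r)) = arccos(0.213641) = 1.355496 rad.
y_k = r·cos(φ/3 − 2πk/3) for k = 0, 1, 2 gives y = 3.445392, -0.274610, -3.170782.
λ_k = y_k + 0.000000 gives λ = 3.4454, -0.2746, -3.1708 (check: the sum is 0.0000 = tr M).

Hence λ_max = 3.4454 and λ_min = -3.1708.


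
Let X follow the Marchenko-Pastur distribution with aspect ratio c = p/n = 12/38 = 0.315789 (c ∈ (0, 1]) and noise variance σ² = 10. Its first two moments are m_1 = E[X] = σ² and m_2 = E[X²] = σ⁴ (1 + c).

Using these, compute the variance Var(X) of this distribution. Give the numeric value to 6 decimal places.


m_1 = E[X] = σ² = 10, so m_1² = 100.
m_2 = E[X²] = σ⁴ (1 + c) = 100 · (1 + 0.315789) = 100 · 1.315789 = 131.578947.
(Note m_2 − m_1² simplifies to c · σ⁴ = 0.315789 · 100.)

Var(X) = m_2 − m_1² = 131.578947 − 100 = 31.578947.


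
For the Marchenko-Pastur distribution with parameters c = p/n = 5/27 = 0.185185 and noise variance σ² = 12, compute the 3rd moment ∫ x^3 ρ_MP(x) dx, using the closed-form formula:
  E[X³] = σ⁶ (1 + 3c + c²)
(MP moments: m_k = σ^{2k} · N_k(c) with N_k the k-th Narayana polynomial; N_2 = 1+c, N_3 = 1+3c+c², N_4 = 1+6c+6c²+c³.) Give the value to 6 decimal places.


E[X³] = σ⁶ (1 + 3c + c²) (third MP moment). With σ² = 12 (so σ⁶ = 1728) and c = 5/27 = 0.185185: E[X³] = 1728 · (1 + 3·0.185185 + (0.185185)²) = 1728 · 1.589849.

So E[X^3] = 2747.259259.


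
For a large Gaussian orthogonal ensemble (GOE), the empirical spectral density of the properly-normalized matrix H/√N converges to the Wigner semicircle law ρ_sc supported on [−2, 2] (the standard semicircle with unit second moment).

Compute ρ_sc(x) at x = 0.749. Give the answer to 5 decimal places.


ρ_sc(x) = (1/(2π)) √(4 − x²). With x = 0.749:
  4 − x² = 4 − (0.749)² = 4 − 0.561001 = 3.438999.
  √(4 − x²) = 1.854454.
  1/(2π) = 0.159155.
  ρ_sc(0.749) = 0.159155 · 1.854454 = 0.295145.

Rounded to 5 decimal places: ρ_sc(0.749) ≈ 0.29515.


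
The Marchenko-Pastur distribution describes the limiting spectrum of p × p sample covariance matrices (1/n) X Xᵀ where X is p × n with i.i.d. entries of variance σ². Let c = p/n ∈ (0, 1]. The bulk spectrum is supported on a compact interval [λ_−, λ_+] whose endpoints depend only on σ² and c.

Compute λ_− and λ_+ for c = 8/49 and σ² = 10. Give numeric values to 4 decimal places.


c = 8/49 = 0.163265; √c = 0.404061.
λ_− = σ² (1 − √c)² = 10 · (1 − 0.404061)² = 10 · (0.595939)² = 3.551433.
λ_+ = σ² (1 + √c)² = 10 · (1 + 0.404061)² = 10 · (1.404061)² = 19.713873.

Rounded to 4 decimal places: λ_− ≈ 3.5514, λ_+ ≈ 19.7139.


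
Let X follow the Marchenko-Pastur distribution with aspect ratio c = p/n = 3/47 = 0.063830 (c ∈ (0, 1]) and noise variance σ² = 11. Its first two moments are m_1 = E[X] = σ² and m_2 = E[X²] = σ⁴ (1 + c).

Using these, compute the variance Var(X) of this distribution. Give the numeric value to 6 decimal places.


m_1 = E[X] = σ² = 11, so m_1² = 121.
m_2 = E[X²] = σ⁴ (1 + c) = 121 · (1 + 0.063830) = 121 · 1.063830 = 128.723404.
(Note m_2 − m_1² simplifies to c · σ⁴ = 0.063830 · 121.)

Var(X) = m_2 − m_1² = 128.723404 − 121 = 7.723404.


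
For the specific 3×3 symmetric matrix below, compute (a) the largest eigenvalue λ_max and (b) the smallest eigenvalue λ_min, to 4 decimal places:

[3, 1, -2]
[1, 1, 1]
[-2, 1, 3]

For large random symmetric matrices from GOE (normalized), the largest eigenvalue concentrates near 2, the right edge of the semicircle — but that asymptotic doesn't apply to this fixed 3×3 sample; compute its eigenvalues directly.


Since M is real symmetric, all three eigenvalues are real; they are the roots of det(λI − M) = λ³ − (tr M) λ² + s λ − det M, where s is the sum of the principal 2×2 minors.
tr M = 3 + 1 + 3 = 7.
s = (3·1 − 1²) + (3·3 − (-2)²) + (1·3 − 1²) = 2 + 5 + 2 = 9.
det M (expand along row 1) = 3·2 − 1·5 + (-2)·3 = -5.
Characteristic polynomial: λ³ − 7λ² + 9λ + 5 = 0.
Substitute λ = y + (tr M)/3 = y + 2.333333 to remove the quadratic term: y³ + p·y + q = 0 with p = s − (tr M)²/3 = -7.333333 and q = −2(tr M)³/27 + (tr M)·s/3 − det M = 0.592593.
Three real roots ⇒ use the trigonometric (Viète) form: r = 2√(−p/3) = 3.126944, φ = arccos(3q/(p·r)) = arccos(-0.077528) = 1.648402 rad.
y_k = r·cos(φ/3 − 2πk/3) for k = 0, 1, 2 gives y = 2.666667, 0.080880, -2.747547.
λ_k = y_k + 2.333333 gives λ = 5.0000, 2.4142, -0.4142 (check: the sum is 7.0000 = tr M).

Hence λ_max = 5.0000 and λ_min = -0.4142.


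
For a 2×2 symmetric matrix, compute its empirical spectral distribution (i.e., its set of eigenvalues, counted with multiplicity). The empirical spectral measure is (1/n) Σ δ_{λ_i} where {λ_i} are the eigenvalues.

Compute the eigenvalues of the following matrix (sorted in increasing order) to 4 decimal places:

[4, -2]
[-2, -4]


Since M is real symmetric, both eigenvalues are real; they are the roots of det(λI − M) = λ² − (tr M) λ + det M.
tr M = 4 + (-4) = 0.
det M = 4·(-4) − (-2)² = -16 − 4 = -20.
Characteristic polynomial: λ² − 20 = 0.
Discriminant Δ = (tr M)² − 4·det M = 0 − (-80) = 80; √Δ = 8.944272.
λ = (tr M ± √Δ)/2 = (0 ± 8.944272)/2, giving (tr M − √Δ)/2 = -4.4721 and (tr M + √Δ)/2 = 4.4721.

Eigenvalues sorted in increasing order: [-4.4721, 4.4721].


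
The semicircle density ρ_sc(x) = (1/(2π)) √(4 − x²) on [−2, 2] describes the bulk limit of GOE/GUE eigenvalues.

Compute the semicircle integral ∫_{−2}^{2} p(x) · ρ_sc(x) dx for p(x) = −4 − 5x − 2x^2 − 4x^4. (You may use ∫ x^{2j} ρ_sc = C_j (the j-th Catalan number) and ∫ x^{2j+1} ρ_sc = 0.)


Write p(x) = Σ a_i x^i, split into monomials and integrate each against ρ_sc separately.
Using ∫ x^{2j} ρ_sc = C_j = (1/(j+1)) C(2j, j) (Catalan numbers) and ∫ x^{2j+1} ρ_sc = 0 (odd monomials vanish by symmetry):
  i = 0 (even): a_0 · C_{0} = -4 · 1 = -4
  i = 1 (odd): ∫ x^1 ρ_sc = 0 (vanishes)
  i = 2 (even): a_2 · C_{1} = -2 · 1 = -2
  i = 4 (even): a_4 · C_{2} = -4 · 2 = -8

Summing the contributions: ∫_{−2}^{2} p(x) ρ_sc(x) dx = (-4) + (-2) + (-8) = -14.


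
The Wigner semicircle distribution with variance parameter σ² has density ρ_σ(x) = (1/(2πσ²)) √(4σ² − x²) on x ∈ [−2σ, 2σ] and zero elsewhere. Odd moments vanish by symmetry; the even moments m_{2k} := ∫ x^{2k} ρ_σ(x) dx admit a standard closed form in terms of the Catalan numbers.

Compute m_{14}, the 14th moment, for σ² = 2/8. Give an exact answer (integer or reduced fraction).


By the scaled semicircle moment identity, m_{2k} = σ^{2k} · C_k with k = 7.
C_7 = (1/(k+1)) · C(2k, k) = (1/8) · C(14, 7) = (1/8) · 3432 = 429.
σ^{2k} = (σ²)^k = (2/8)^7 = 1/16384.

Therefore m_{14} = σ^{14} · C_7 = (1/16384) · 429 = 429/16384.


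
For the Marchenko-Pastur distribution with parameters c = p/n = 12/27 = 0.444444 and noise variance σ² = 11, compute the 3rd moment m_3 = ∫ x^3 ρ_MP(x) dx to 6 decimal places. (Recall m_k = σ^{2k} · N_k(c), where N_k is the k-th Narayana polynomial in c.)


E[X³] = σ⁶ (1 + 3c + c²) (third MP moment). With σ² = 11 (so σ⁶ = 1331) and c = 12/27 = 0.444444: E[X³] = 1331 · (1 + 3·0.444444 + (0.444444)²) = 1331 · 2.530864.

So E[X^3] = 3368.580247.


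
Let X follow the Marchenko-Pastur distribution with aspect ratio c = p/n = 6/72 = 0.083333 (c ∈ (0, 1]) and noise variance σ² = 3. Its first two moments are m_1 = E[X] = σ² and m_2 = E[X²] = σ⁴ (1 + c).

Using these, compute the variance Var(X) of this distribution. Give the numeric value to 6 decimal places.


m_1 = E[X] = σ² = 3, so m_1² = 9.
m_2 = E[X²] = σ⁴ (1 + c) = 9 · (1 + 0.083333) = 9 · 1.083333 = 9.750000.
(Note m_2 − m_1² simplifies to c · σ⁴ = 0.083333 · 9.)

Var(X) = m_2 − m_1² = 9.750000 − 9 = 0.750000.


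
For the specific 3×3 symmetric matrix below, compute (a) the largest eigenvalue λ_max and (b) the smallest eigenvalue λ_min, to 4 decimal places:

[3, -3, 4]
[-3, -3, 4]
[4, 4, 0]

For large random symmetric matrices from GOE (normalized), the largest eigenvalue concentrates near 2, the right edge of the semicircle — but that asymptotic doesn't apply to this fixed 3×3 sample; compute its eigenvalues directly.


Since M is real symmetric, all three eigenvalues are real; they are the roots of det(λI − M) = λ³ − (tr M) λ² + s λ − det M, where s is the sum of the principal 2×2 minors.
tr M = 3 + (-3) + 0 = 0.
s = (3·(-3) − (-3)²) + (3·0 − 4²) + ((-3)·0 − 4²) = -18 + (-16) + (-16) = -50.
det M (expand along row 1) = 3·(-16) − (-3)·(-16) + 4·0 = -96.
Characteristic polynomial: λ³ − 50λ + 96 = 0.
Substitute λ = y + (tr M)/3 = y + 0.000000 to remove the quadratic term: y³ + p·y + q = 0 with p = s − (tr M)²/3 = -50.000000 and q = −2(tr M)³/27 + (tr M)·s/3 − det M = 96.000000.
Three real roots ⇒ use the trigonometric (Viète) form: r = 2√(−p/3) = 8.164966, φ = arccos(3q/(p·r)) = arccos(-0.705453) = 2.353858 rad.
y_k = r·cos(φ/3 − 2πk/3) for k = 0, 1, 2 gives y = 5.777997, 2.107107, -7.885103.
λ_k = y_k + 0.000000 gives λ = 5.7780, 2.1071, -7.8851 (check: the sum is 0.0000 = tr M).

Hence λ_max = 5.7780 and λ_min = -7.8851.


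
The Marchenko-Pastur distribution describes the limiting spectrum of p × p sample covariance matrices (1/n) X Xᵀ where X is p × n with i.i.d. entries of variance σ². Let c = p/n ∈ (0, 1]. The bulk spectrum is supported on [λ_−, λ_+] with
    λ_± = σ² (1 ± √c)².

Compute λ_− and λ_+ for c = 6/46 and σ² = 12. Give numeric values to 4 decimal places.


c = 6/46 = 0.130435; √c = 0.361158.
λ_− = σ² (1 − √c)² = 12 · (1 − 0.361158)² = 12 · (0.638842)² = 4.897436.
λ_+ = σ² (1 + √c)² = 12 · (1 + 0.361158)² = 12 · (1.361158)² = 22.232999.

Rounded to 4 decimal places: λ_− ≈ 4.8974, λ_+ ≈ 22.2330.


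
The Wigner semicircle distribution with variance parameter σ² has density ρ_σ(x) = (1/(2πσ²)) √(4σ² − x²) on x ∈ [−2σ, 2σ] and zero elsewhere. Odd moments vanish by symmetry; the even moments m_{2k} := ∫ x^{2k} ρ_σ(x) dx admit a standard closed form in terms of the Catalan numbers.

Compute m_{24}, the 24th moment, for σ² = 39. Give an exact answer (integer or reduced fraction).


By the scaled semicircle moment identity, m_{2k} = σ^{2k} · C_k with k = 12.
C_12 = (1/(k+1)) · C(2k, k) = (1/13) · C(24, 12) = (1/13) · 2704156 = 208012.
σ^{2k} = (σ²)^k = (39)^12 = 12381557655576425121.

Therefore m_{24} = σ^{24} · C_12 = 12381557655576425121 · 208012 = 2575512571051763342269452.


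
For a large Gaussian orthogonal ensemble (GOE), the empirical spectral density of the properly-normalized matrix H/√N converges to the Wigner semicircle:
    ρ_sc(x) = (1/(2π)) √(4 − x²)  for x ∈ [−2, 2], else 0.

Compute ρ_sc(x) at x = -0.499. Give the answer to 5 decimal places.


ρ_sc(x) = (1/(2π)) √(4 − x²). With x = -0.499:
  4 − x² = 4 − (-0.499)² = 4 − 0.249001 = 3.750999.
  √(4 − x²) = 1.936750.
  1/(2π) = 0.159155.
  ρ_sc(-0.499) = 0.159155 · 1.936750 = 0.308243.

Rounded to 5 decimal places: ρ_sc(-0.499) ≈ 0.30824.


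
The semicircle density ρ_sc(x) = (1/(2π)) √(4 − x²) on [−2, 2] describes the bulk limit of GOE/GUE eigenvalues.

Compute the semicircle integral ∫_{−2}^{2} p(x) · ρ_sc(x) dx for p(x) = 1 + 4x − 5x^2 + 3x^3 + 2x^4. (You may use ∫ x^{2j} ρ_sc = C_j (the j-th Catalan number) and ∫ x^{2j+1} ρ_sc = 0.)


Write p(x) = Σ a_i x^i, split into monomials and integrate each against ρ_sc separately.
Using ∫ x^{2j} ρ_sc = C_j = (1/(j+1)) C(2j, j) (Catalan numbers) and ∫ x^{2j+1} ρ_sc = 0 (odd monomials vanish by symmetry):
  i = 0 (even): a_0 · C_{0} = 1 · 1 = 1
  i = 1 (odd): ∫ x^1 ρ_sc = 0 (vanishes)
  i = 2 (even): a_2 · C_{1} = -5 · 1 = -5
  i = 3 (odd): ∫ x^3 ρ_sc = 0 (vanishes)
  i = 4 (even): a_4 · C_{2} = 2 · 2 = 4

Summing the contributions: ∫_{−2}^{2} p(x) ρ_sc(x) dx = 1 + (-5) + 4 = 0.


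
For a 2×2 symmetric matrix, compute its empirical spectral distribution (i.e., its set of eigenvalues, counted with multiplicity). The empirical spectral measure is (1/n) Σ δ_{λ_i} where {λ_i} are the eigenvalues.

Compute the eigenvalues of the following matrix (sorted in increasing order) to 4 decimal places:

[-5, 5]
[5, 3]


Since M is real symmetric, both eigenvalues are real; they are the roots of det(λI − M) = λ² − (tr M) λ + det M.
tr M = -5 + 3 = -2.
det M = (-5)·3 − 5² = -15 − 25 = -40.
Characteristic polynomial: λ² + 2λ − 40 = 0.
Discriminant Δ = (tr M)² − 4·det M = 4 − (-160) = 164; √Δ = 12.806248.
λ = (tr M ± √Δ)/2 = (-2 ± 12.806248)/2, giving (tr M − √Δ)/2 = -7.4031 and (tr M + √Δ)/2 = 5.4031.

Eigenvalues sorted in increasing order: [-7.4031, 5.4031].


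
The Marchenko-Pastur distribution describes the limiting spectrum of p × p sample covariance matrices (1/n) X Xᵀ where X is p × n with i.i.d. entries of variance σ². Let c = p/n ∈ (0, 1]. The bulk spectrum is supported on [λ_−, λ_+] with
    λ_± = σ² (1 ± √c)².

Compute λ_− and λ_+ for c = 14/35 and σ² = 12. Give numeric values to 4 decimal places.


c = 14/35 = 0.400000; √c = 0.632456.
λ_− = σ² (1 − √c)² = 12 · (1 − 0.632456)² = 12 · (0.367544)² = 1.621067.
λ_+ = σ² (1 + √c)² = 12 · (1 + 0.632456)² = 12 · (1.632456)² = 31.978933.

Rounded to 4 decimal places: λ_− ≈ 1.6211, λ_+ ≈ 31.9789.


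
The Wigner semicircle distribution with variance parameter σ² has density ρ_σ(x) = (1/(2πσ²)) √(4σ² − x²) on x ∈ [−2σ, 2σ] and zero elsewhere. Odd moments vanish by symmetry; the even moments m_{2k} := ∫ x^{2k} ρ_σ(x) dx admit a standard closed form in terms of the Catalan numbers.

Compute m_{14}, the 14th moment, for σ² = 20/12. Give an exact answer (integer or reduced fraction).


By the scaled semicircle moment identity, m_{2k} = σ^{2k} · C_k with k = 7.
C_7 = (1/(k+1)) · C(2k, k) = (1/8) · C(14, 7) = (1/8) · 3432 = 429.
σ^{2k} = (σ²)^k = (20/12)^7 = 78125/2187.

Therefore m_{14} = σ^{14} · C_7 = (78125/2187) · 429 = 11171875/729.


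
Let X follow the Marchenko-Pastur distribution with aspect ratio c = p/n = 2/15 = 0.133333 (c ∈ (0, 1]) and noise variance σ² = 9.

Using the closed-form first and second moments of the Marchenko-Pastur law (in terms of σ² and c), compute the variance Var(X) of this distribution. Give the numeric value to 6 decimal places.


Recall the MP moments m_1 = E[X] = σ² and m_2 = E[X²] = σ⁴ (1 + c).
m_1 = E[X] = σ² = 9, so m_1² = 81.
m_2 = E[X²] = σ⁴ (1 + c) = 81 · (1 + 0.133333) = 81 · 1.133333 = 91.800000.
(Note m_2 − m_1² simplifies to c · σ⁴ = 0.133333 · 81.)

Var(X) = m_2 − m_1² = 91.800000 − 81 = 10.800000.


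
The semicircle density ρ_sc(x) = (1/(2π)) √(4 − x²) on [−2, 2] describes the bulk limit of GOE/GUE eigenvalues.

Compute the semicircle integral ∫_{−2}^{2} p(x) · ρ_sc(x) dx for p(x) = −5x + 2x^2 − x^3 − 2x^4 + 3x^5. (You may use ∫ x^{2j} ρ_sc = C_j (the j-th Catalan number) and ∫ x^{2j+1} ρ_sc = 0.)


Write p(x) = Σ a_i x^i, split into monomials and integrate each against ρ_sc separately.
Using ∫ x^{2j} ρ_sc = C_j = (1/(j+1)) C(2j, j) (Catalan numbers) and ∫ x^{2j+1} ρ_sc = 0 (odd monomials vanish by symmetry):
  i = 1 (odd): ∫ x^1 ρ_sc = 0 (vanishes)
  i = 2 (even): a_2 · C_{1} = 2 · 1 = 2
  i = 3 (odd): ∫ x^3 ρ_sc = 0 (vanishes)
  i = 4 (even): a_4 · C_{2} = -2 · 2 = -4
  i = 5 (odd): ∫ x^5 ρ_sc = 0 (vanishes)

Summing the contributions: ∫_{−2}^{2} p(x) ρ_sc(x) dx = 2 + (-4) = -2.
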